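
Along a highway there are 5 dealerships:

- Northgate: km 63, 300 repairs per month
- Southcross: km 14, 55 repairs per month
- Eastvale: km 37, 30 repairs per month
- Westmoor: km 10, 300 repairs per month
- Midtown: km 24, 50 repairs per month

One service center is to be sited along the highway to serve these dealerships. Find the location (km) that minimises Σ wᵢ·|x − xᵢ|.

x = 24

For a sum of weighted absolute distances on a line, the optimum is the weighted median (not the mean). Total weight W = 735; half-weight = 367.5.
Sort by position and accumulate weight:
  km 10 (Westmoor, w=300) → cum 300
  km 14 (Southcross, w=55) → cum 355
  km 24 (Midtown, w=50) → cum 405  ≥ 367.5 → median here
  km 37 (Eastvale, w=30) → cum 435
  km 63 (Northgate, w=300) → cum 735
Optimal location: km 24.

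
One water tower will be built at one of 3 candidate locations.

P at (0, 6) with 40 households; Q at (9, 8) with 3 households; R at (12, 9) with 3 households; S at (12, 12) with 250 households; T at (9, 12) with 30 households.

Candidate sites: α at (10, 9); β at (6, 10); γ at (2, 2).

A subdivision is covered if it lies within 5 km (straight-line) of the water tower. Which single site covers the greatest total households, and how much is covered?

Coverage radius r = 5 km; a point is covered iff (Δx)²+(Δy)² ≤ 5² = 25.
  α (10, 9): covers {Q, R, S, T} → 286
  β (6, 10): covers {Q, T} → 33
  γ (2, 2): covers {P} → 40
Maximum coverage at α: 286 households.

α, covering 286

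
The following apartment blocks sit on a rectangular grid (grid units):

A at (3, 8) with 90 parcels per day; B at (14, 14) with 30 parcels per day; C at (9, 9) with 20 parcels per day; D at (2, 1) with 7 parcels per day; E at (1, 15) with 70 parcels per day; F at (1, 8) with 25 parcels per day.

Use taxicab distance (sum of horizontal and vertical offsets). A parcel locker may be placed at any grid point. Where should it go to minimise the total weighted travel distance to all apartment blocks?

(3, 8)

Manhattan distance separates: Σwᵢ(|x−xᵢ|+|y−yᵢ|) = Σwᵢ|x−xᵢ| + Σwᵢ|y−yᵢ|, so x and y are optimised independently as 1-D weighted medians.
Total weight W = 242; half = 121.
x-coordinate, sorted with cumulative weight:
  x=1 (E, w=70) cum 70
  x=1 (F, w=25) cum 95
  x=2 (D, w=7) cum 102
  x=3 (A, w=90) cum 192  ← median
  x=9 (C, w=20) cum 212
  x=14 (B, w=30) cum 242
⇒ x* = 3
y-coordinate, sorted with cumulative weight:
  y=1 (D, w=7) cum 7
  y=8 (A, w=90) cum 97
  y=8 (F, w=25) cum 122  ← median
  y=9 (C, w=20) cum 142
  y=14 (B, w=30) cum 172
  y=15 (E, w=70) cum 242
⇒ y* = 8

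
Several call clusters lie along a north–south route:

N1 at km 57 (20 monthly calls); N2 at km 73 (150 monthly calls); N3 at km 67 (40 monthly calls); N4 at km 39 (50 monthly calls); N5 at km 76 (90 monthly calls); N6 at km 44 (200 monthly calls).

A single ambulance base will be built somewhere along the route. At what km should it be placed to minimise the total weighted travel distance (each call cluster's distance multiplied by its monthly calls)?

x = 67

For a sum of weighted absolute distances on a line, the optimum is the weighted median (not the mean). Total weight W = 550; half-weight = 275.
Sort by position and accumulate weight:
  km 39 (N4, w=50) → cum 50
  km 44 (N6, w=200) → cum 250
  km 57 (N1, w=20) → cum 270
  km 67 (N3, w=40) → cum 310  ≥ 275 → median here
  km 73 (N2, w=150) → cum 460
  km 76 (N5, w=90) → cum 550
Optimal location: km 67.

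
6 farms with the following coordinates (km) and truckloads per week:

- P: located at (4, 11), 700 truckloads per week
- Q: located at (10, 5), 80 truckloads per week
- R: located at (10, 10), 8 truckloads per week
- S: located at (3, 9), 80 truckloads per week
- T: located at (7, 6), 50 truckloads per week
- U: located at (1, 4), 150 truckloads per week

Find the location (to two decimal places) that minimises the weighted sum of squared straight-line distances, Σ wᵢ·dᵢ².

(4.14, 9.18)

The minimiser of Σwᵢ‖p−pᵢ‖² is the weighted centroid p* = (Σwᵢpᵢ)/(Σwᵢ).
Σwᵢ = 1068.
Σwᵢxᵢ = 700·4 + 80·10 + 8·10 + 80·3 + 50·7 + 150·1 = 4420.
Σwᵢyᵢ = 700·11 + 80·5 + 8·10 + 80·9 + 50·6 + 150·4 = 9800.
x* = 4420/1068 = 4.14, y* = 9800/1068 = 9.18.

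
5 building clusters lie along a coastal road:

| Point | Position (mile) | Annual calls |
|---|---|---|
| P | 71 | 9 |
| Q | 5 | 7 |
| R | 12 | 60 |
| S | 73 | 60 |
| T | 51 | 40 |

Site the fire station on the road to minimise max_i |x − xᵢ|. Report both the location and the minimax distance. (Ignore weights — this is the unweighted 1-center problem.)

The 1-center on a line is the midpoint of the two extreme points: leftmost at 5, rightmost at 73.
Optimal location = (5 + 73)/2 = 39; maximum distance = (73 − 5)/2 = 34.

location 39, max distance 34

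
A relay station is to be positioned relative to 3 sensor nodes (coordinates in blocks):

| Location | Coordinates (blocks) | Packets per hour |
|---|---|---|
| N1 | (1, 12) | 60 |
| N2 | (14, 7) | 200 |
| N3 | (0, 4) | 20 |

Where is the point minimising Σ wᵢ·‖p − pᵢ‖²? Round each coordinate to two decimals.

The minimiser of Σwᵢ‖p−pᵢ‖² is the weighted centroid p* = (Σwᵢpᵢ)/(Σwᵢ).
Σwᵢ = 280.
Σwᵢxᵢ = 60·1 + 200·14 + 20·0 = 2860.
Σwᵢyᵢ = 60·12 + 200·7 + 20·4 = 2200.
x* = 2860/280 = 10.21, y* = 2200/280 = 7.86.

(10.21, 7.86)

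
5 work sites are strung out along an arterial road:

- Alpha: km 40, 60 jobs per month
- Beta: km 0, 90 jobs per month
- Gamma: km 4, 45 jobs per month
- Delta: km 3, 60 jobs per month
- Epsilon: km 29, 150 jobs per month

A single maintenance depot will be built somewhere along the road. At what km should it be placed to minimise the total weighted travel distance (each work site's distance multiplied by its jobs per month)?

x = 29

For a sum of weighted absolute distances on a line, the optimum is the weighted median (not the mean). Total weight W = 405; half-weight = 202.5.
Sort by position and accumulate weight:
  km 0 (Beta, w=90) → cum 90
  km 3 (Delta, w=60) → cum 150
  km 4 (Gamma, w=45) → cum 195
  km 29 (Epsilon, w=150) → cum 345  ≥ 202.5 → median here
  km 40 (Alpha, w=60) → cum 405
Optimal location: km 29.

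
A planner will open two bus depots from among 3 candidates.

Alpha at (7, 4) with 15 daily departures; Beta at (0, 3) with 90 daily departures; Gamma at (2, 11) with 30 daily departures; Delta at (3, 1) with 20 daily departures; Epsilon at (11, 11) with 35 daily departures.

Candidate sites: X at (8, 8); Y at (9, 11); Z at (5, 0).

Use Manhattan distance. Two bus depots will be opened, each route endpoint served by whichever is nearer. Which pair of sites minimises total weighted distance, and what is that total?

Evaluate every pair (each demand assigned to the nearer of the two):
  {Y, Z}: total = 1150
  {X, Z}: total = 1335
  {X, Y}: total = 1765
Best pair: {Y, Z} with total 1150.

{Y, Z}, total 1150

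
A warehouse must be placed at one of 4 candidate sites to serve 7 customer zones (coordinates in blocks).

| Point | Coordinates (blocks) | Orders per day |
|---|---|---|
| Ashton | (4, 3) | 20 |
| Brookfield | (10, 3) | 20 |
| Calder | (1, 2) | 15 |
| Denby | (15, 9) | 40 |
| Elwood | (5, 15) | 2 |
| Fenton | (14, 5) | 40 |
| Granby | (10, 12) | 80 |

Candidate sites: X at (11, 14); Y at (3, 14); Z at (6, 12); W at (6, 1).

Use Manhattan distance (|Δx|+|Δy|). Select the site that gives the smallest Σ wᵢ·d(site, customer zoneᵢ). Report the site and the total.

X, total 2024 blocks

Total weighted distance at each candidate:
  X (11, 14): total = 2024
  Y (3, 14): total = 3016
  Z (6, 12): total = 2113
  W (6, 1): total = 2680
Minimum is at X with total 2024 blocks.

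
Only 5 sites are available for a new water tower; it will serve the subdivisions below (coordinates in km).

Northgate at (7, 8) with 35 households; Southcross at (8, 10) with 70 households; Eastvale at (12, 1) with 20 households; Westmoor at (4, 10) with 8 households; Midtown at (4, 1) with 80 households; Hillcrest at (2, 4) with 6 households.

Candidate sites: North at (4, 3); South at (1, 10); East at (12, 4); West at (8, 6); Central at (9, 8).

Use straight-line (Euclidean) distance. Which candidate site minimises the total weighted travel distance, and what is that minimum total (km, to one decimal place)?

Total weighted distance at each candidate:
  North (4, 3): total = 1162.8
  South (1, 10): total = 1815.1
  East (12, 4): total = 1612.4
  West (8, 6): total = 1081.8
  Central (9, 8): total = 1158.5
Minimum is at West with total 1081.8 km.

West, total 1081.8 km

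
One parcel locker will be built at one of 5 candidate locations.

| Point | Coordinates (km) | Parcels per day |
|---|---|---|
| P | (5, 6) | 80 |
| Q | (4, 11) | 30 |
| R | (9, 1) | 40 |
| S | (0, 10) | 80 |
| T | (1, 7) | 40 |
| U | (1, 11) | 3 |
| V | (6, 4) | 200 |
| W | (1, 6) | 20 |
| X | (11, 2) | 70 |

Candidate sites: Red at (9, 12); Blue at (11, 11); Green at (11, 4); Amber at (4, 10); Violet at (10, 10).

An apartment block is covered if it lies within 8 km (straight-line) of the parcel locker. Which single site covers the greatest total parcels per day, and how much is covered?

Coverage radius r = 8 km; a point is covered iff (Δx)²+(Δy)² ≤ 8² = 64.
  Red (9, 12): covers {P, Q} → 110
  Blue (11, 11): covers {P, Q} → 110
  Green (11, 4): covers {P, R, V, X} → 390
  Amber (4, 10): covers {P, Q, S, T, U, V, W} → 453
  Violet (10, 10): covers {P, Q, V} → 310
Maximum coverage at Amber: 453 parcels per day.

Amber, covering 453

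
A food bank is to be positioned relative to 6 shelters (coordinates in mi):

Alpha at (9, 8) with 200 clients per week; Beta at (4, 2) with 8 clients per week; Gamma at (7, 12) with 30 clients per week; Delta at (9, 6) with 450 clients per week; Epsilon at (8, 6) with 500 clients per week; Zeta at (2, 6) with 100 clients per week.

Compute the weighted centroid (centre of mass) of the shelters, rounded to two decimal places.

(7.99, 6.43)

The minimiser of Σwᵢ‖p−pᵢ‖² is the weighted centroid p* = (Σwᵢpᵢ)/(Σwᵢ).
Σwᵢ = 1288.
Σwᵢxᵢ = 200·9 + 8·4 + 30·7 + 450·9 + 500·8 + 100·2 = 10292.
Σwᵢyᵢ = 200·8 + 8·2 + 30·12 + 450·6 + 500·6 + 100·6 = 8276.
x* = 10292/1288 = 7.99, y* = 8276/1288 = 6.43.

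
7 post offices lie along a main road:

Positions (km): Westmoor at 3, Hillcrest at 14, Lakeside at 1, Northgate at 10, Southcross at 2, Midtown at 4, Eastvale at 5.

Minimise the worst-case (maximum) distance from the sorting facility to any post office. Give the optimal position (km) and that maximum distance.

The 1-center on a line is the midpoint of the two extreme points: leftmost at 1, rightmost at 14.
Optimal location = (1 + 14)/2 = 7.5; maximum distance = (14 − 1)/2 = 6.5.

location 7.5, max distance 6.5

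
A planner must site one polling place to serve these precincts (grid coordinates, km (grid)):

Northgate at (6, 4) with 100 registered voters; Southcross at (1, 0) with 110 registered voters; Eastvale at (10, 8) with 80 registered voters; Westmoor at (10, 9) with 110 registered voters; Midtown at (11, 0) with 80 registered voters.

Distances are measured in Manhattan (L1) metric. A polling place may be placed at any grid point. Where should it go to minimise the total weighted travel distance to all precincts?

(10, 4)

Manhattan distance separates: Σwᵢ(|x−xᵢ|+|y−yᵢ|) = Σwᵢ|x−xᵢ| + Σwᵢ|y−yᵢ|, so x and y are optimised independently as 1-D weighted medians.
Total weight W = 480; half = 240.
x-coordinate, sorted with cumulative weight:
  x=1 (Southcross, w=110) cum 110
  x=6 (Northgate, w=100) cum 210
  x=10 (Eastvale, w=80) cum 290  ← median
  x=10 (Westmoor, w=110) cum 400
  x=11 (Midtown, w=80) cum 480
⇒ x* = 10
y-coordinate, sorted with cumulative weight:
  y=0 (Southcross, w=110) cum 110
  y=0 (Midtown, w=80) cum 190
  y=4 (Northgate, w=100) cum 290  ← median
  y=8 (Eastvale, w=80) cum 370
  y=9 (Westmoor, w=110) cum 480
⇒ y* = 4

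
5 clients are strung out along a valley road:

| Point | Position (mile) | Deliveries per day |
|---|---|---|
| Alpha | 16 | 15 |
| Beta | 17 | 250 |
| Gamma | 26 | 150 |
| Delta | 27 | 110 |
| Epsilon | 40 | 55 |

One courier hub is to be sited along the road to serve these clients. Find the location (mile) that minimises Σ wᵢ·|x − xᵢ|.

x = 26

For a sum of weighted absolute distances on a line, the optimum is the weighted median (not the mean). Total weight W = 580; half-weight = 290.
Sort by position and accumulate weight:
  mile 16 (Alpha, w=15) → cum 15
  mile 17 (Beta, w=250) → cum 265
  mile 26 (Gamma, w=150) → cum 415  ≥ 290 → median here
  mile 27 (Delta, w=110) → cum 525
  mile 40 (Epsilon, w=55) → cum 580
Optimal location: mile 26.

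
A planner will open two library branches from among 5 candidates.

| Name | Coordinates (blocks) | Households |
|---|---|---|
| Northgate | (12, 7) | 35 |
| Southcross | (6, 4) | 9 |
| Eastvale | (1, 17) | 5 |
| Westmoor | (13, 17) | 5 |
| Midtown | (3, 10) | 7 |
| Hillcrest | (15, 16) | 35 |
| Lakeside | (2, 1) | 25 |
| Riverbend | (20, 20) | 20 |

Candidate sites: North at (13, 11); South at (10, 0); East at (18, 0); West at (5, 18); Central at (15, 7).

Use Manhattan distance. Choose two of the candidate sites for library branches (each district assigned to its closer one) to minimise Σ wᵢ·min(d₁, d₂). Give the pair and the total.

Evaluate every pair (each demand assigned to the nearer of the two):
  {North, South}: total = 1234
  {South, Central}: total = 1362
  {North, Central}: total = 1450
  {West, Central}: total = 1483
  {North, East}: total = 1488
  {North, West}: total = 1491
  {South, West}: total = 1512
  {East, Central}: total = 1598
  {East, West}: total = 1915
  {South, East}: total = 2066
Best pair: {North, South} with total 1234.

{North, South}, total 1234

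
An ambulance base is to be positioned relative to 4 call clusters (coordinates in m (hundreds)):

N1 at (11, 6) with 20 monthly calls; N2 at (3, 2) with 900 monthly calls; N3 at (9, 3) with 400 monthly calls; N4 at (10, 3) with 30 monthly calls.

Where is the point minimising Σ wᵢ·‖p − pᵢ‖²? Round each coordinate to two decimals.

The minimiser of Σwᵢ‖p−pᵢ‖² is the weighted centroid p* = (Σwᵢpᵢ)/(Σwᵢ).
Σwᵢ = 1350.
Σwᵢxᵢ = 20·11 + 900·3 + 400·9 + 30·10 = 6820.
Σwᵢyᵢ = 20·6 + 900·2 + 400·3 + 30·3 = 3210.
x* = 6820/1350 = 5.05, y* = 3210/1350 = 2.38.

(5.05, 2.38)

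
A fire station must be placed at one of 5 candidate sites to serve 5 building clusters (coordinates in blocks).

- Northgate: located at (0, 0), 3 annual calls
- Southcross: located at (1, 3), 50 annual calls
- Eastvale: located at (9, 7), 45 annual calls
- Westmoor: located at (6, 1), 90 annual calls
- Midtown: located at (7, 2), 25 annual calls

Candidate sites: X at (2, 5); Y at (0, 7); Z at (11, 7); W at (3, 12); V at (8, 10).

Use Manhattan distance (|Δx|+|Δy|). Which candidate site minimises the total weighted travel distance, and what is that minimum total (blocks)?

Total weighted distance at each candidate:
  X (2, 5): total = 1496
  Y (0, 7): total = 2056
  Z (11, 7): total = 2059
  W (3, 12): total = 2700
  V (8, 10): total = 2149
Minimum is at X with total 1496 blocks.

X, total 1496 blocks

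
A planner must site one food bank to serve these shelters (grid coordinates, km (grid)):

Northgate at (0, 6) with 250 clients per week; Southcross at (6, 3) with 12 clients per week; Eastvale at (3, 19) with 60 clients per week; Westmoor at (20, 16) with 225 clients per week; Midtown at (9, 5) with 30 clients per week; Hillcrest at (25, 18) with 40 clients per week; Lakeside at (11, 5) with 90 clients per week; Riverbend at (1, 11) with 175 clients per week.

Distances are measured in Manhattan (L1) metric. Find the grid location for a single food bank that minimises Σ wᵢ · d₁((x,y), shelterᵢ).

(3, 11)

Manhattan distance separates: Σwᵢ(|x−xᵢ|+|y−yᵢ|) = Σwᵢ|x−xᵢ| + Σwᵢ|y−yᵢ|, so x and y are optimised independently as 1-D weighted medians.
Total weight W = 882; half = 441.
x-coordinate, sorted with cumulative weight:
  x=0 (Northgate, w=250) cum 250
  x=1 (Riverbend, w=175) cum 425
  x=3 (Eastvale, w=60) cum 485  ← median
  x=6 (Southcross, w=12) cum 497
  x=9 (Midtown, w=30) cum 527
  x=11 (Lakeside, w=90) cum 617
  x=20 (Westmoor, w=225) cum 842
  x=25 (Hillcrest, w=40) cum 882
⇒ x* = 3
y-coordinate, sorted with cumulative weight:
  y=3 (Southcross, w=12) cum 12
  y=5 (Midtown, w=30) cum 42
  y=5 (Lakeside, w=90) cum 132
  y=6 (Northgate, w=250) cum 382
  y=11 (Riverbend, w=175) cum 557  ← median
  y=16 (Westmoor, w=225) cum 782
  y=18 (Hillcrest, w=40) cum 822
  y=19 (Eastvale, w=60) cum 882
⇒ y* = 11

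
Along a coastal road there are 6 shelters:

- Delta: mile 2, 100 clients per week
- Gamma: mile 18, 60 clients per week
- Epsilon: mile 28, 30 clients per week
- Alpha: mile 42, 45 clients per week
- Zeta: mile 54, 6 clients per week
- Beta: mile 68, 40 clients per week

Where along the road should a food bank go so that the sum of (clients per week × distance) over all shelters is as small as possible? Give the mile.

For a sum of weighted absolute distances on a line, the optimum is the weighted median (not the mean). Total weight W = 281; half-weight = 140.5.
Sort by position and accumulate weight:
  mile 2 (Delta, w=100) → cum 100
  mile 18 (Gamma, w=60) → cum 160  ≥ 140.5 → median here
  mile 28 (Epsilon, w=30) → cum 190
  mile 42 (Alpha, w=45) → cum 235
  mile 54 (Zeta, w=6) → cum 241
  mile 68 (Beta, w=40) → cum 281
Optimal location: mile 18.

x = 18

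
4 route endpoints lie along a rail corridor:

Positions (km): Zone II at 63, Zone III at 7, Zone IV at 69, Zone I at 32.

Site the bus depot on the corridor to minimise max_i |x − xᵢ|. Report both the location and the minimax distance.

The 1-center on a line is the midpoint of the two extreme points: leftmost at 7, rightmost at 69.
Optimal location = (7 + 69)/2 = 38; maximum distance = (69 − 7)/2 = 31.

location 38, max distance 31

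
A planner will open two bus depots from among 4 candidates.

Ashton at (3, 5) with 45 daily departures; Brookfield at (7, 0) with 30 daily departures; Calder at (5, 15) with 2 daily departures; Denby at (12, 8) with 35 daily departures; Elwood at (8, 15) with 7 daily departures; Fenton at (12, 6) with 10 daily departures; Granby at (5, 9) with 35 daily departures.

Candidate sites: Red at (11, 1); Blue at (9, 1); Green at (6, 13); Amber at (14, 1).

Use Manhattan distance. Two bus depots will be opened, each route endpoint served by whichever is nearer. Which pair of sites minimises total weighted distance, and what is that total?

Evaluate every pair (each demand assigned to the nearer of the two):
  {Blue, Green}: total = 1179
  {Red, Green}: total = 1194
  {Green, Amber}: total = 1329
  {Red, Blue}: total = 1441
  {Blue, Amber}: total = 1486
  {Red, Amber}: total = 1679
Best pair: {Blue, Green} with total 1179.

{Blue, Green}, total 1179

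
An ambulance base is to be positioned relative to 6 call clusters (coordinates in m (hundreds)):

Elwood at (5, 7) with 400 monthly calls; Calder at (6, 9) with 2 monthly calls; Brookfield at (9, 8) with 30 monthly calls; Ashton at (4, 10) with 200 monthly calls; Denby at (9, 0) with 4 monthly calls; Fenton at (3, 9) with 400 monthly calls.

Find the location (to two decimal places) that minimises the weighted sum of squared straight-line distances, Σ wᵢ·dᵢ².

(4.17, 8.36)

The minimiser of Σwᵢ‖p−pᵢ‖² is the weighted centroid p* = (Σwᵢpᵢ)/(Σwᵢ).
Σwᵢ = 1036.
Σwᵢxᵢ = 400·5 + 2·6 + 30·9 + 200·4 + 4·9 + 400·3 = 4318.
Σwᵢyᵢ = 400·7 + 2·9 + 30·8 + 200·10 + 4·0 + 400·9 = 8658.
x* = 4318/1036 = 4.17, y* = 8658/1036 = 8.36.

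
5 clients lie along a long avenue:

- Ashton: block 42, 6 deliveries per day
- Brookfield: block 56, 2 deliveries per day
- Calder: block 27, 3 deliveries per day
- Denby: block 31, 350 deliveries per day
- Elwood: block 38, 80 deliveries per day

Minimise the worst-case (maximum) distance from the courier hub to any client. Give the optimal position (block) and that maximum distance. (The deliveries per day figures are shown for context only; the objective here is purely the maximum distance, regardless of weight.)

The 1-center on a line is the midpoint of the two extreme points: leftmost at 27, rightmost at 56.
Optimal location = (27 + 56)/2 = 41.5; maximum distance = (56 − 27)/2 = 14.5.

location 41.5, max distance 14.5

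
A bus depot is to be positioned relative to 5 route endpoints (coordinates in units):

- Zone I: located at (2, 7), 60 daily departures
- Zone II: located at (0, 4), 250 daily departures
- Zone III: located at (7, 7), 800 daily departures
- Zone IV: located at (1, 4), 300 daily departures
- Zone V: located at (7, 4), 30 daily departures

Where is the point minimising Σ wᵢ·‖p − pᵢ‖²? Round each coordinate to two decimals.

The minimiser of Σwᵢ‖p−pᵢ‖² is the weighted centroid p* = (Σwᵢpᵢ)/(Σwᵢ).
Σwᵢ = 1440.
Σwᵢxᵢ = 60·2 + 250·0 + 800·7 + 300·1 + 30·7 = 6230.
Σwᵢyᵢ = 60·7 + 250·4 + 800·7 + 300·4 + 30·4 = 8340.
x* = 6230/1440 = 4.33, y* = 8340/1440 = 5.79.

(4.33, 5.79)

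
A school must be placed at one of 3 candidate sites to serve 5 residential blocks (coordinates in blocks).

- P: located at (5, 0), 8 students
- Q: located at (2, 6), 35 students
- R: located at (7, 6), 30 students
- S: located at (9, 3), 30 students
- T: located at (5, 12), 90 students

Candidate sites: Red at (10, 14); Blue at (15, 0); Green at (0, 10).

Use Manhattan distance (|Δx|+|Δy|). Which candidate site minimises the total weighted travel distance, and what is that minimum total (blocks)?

Green, total 1770 blocks

Total weighted distance at each candidate:
  Red (10, 14): total = 2032
  Blue (15, 0): total = 3415
  Green (0, 10): total = 1770
Minimum is at Green with total 1770 blocks.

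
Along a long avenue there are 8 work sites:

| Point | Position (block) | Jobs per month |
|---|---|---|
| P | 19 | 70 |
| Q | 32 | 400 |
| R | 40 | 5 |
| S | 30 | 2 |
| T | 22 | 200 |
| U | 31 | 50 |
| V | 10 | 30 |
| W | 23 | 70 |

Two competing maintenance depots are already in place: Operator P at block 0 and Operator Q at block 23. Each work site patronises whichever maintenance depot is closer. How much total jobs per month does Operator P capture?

30

The indifferent point is the midpoint (0+23)/2 = 11.5; work sites left of it (closer to Operator P at 0) go to Operator P, those right go to Operator Q.
  V at 10 (w=30) → Operator P
  P at 19 (w=70) → Operator Q
  T at 22 (w=200) → Operator Q
  W at 23 (w=70) → Operator Q
  S at 30 (w=2) → Operator Q
  U at 31 (w=50) → Operator Q
  Q at 32 (w=400) → Operator Q
  R at 40 (w=5) → Operator Q
Operator P captures 30; Operator Q captures 797.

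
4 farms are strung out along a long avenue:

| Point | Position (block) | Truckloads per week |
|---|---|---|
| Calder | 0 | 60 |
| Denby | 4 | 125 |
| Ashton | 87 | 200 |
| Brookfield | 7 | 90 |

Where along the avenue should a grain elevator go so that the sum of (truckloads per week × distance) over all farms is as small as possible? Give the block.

x = 7

For a sum of weighted absolute distances on a line, the optimum is the weighted median (not the mean). Total weight W = 475; half-weight = 237.5.
Sort by position and accumulate weight:
  block 0 (Calder, w=60) → cum 60
  block 4 (Denby, w=125) → cum 185
  block 7 (Brookfield, w=90) → cum 275  ≥ 237.5 → median here
  block 87 (Ashton, w=200) → cum 475
Optimal location: block 7.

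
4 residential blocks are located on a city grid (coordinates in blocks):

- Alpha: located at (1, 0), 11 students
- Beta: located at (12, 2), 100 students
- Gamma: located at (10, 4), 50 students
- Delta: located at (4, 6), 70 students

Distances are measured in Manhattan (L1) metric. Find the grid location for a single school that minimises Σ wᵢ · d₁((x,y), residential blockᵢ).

(10, 4)

Manhattan distance separates: Σwᵢ(|x−xᵢ|+|y−yᵢ|) = Σwᵢ|x−xᵢ| + Σwᵢ|y−yᵢ|, so x and y are optimised independently as 1-D weighted medians.
Total weight W = 231; half = 115.5.
x-coordinate, sorted with cumulative weight:
  x=1 (Alpha, w=11) cum 11
  x=4 (Delta, w=70) cum 81
  x=10 (Gamma, w=50) cum 131  ← median
  x=12 (Beta, w=100) cum 231
⇒ x* = 10
y-coordinate, sorted with cumulative weight:
  y=0 (Alpha, w=11) cum 11
  y=2 (Beta, w=100) cum 111
  y=4 (Gamma, w=50) cum 161  ← median
  y=6 (Delta, w=70) cum 231
⇒ y* = 4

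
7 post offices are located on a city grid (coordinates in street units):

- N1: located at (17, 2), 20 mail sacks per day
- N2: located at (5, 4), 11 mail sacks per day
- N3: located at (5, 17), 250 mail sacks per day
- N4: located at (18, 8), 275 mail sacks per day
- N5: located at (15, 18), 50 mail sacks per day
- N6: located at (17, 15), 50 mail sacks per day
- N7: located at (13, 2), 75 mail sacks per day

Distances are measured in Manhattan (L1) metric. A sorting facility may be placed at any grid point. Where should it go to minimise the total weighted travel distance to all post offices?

Manhattan distance separates: Σwᵢ(|x−xᵢ|+|y−yᵢ|) = Σwᵢ|x−xᵢ| + Σwᵢ|y−yᵢ|, so x and y are optimised independently as 1-D weighted medians.
Total weight W = 731; half = 365.5.
x-coordinate, sorted with cumulative weight:
  x=5 (N2, w=11) cum 11
  x=5 (N3, w=250) cum 261
  x=13 (N7, w=75) cum 336
  x=15 (N5, w=50) cum 386  ← median
  x=17 (N1, w=20) cum 406
  x=17 (N6, w=50) cum 456
  x=18 (N4, w=275) cum 731
⇒ x* = 15
y-coordinate, sorted with cumulative weight:
  y=2 (N1, w=20) cum 20
  y=2 (N7, w=75) cum 95
  y=4 (N2, w=11) cum 106
  y=8 (N4, w=275) cum 381  ← median
  y=15 (N6, w=50) cum 431
  y=17 (N3, w=250) cum 681
  y=18 (N5, w=50) cum 731
⇒ y* = 8

(15, 8)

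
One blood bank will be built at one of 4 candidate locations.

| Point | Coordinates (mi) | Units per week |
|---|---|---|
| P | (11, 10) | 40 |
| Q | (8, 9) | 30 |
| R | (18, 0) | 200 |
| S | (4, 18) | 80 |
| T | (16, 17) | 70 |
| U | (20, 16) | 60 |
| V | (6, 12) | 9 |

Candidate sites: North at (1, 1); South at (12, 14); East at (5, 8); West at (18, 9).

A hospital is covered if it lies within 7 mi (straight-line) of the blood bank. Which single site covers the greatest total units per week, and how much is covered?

South, covering 149

Coverage radius r = 7 mi; a point is covered iff (Δx)²+(Δy)² ≤ 7² = 49.
  North (1, 1): covers {none} → 0
  South (12, 14): covers {P, Q, T, V} → 149
  East (5, 8): covers {P, Q, V} → 79
  West (18, 9): covers {none} → 0
Maximum coverage at South: 149 units per week.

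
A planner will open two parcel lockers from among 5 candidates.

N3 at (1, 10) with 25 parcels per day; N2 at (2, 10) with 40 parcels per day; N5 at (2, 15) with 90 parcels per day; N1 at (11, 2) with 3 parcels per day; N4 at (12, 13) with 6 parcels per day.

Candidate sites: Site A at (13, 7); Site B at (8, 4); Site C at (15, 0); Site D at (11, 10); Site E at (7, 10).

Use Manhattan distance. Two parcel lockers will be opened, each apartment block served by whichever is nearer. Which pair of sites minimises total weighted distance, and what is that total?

Evaluate every pair (each demand assigned to the nearer of the two):
  {Site D, Site E}: total = 1298
  {Site A, Site E}: total = 1313
  {Site B, Site E}: total = 1313
  {Site C, Site E}: total = 1316
  {Site B, Site D}: total = 1909
  {Site C, Site D}: total = 1912
  {Site A, Site D}: total = 1915
  {Site A, Site B}: total = 2392
  {Site B, Site C}: total = 2428
  {Site A, Site C}: total = 2705
Best pair: {Site D, Site E} with total 1298.

{Site D, Site E}, total 1298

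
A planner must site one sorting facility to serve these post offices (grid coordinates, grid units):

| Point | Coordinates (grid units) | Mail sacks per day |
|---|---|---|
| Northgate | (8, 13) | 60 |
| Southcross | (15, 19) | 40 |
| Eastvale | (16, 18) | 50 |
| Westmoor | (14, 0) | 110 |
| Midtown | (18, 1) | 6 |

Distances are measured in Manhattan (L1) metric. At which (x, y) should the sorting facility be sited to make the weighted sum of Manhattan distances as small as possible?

Manhattan distance separates: Σwᵢ(|x−xᵢ|+|y−yᵢ|) = Σwᵢ|x−xᵢ| + Σwᵢ|y−yᵢ|, so x and y are optimised independently as 1-D weighted medians.
Total weight W = 266; half = 133.
x-coordinate, sorted with cumulative weight:
  x=8 (Northgate, w=60) cum 60
  x=14 (Westmoor, w=110) cum 170  ← median
  x=15 (Southcross, w=40) cum 210
  x=16 (Eastvale, w=50) cum 260
  x=18 (Midtown, w=6) cum 266
⇒ x* = 14
y-coordinate, sorted with cumulative weight:
  y=0 (Westmoor, w=110) cum 110
  y=1 (Midtown, w=6) cum 116
  y=13 (Northgate, w=60) cum 176  ← median
  y=18 (Eastvale, w=50) cum 226
  y=19 (Southcross, w=40) cum 266
⇒ y* = 13

(14, 13)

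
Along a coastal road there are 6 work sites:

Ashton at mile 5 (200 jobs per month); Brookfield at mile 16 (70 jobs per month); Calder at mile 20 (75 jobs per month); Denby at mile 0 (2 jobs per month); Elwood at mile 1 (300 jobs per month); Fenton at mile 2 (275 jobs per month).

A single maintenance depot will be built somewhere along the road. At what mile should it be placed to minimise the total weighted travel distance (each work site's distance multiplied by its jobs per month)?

x = 2

For a sum of weighted absolute distances on a line, the optimum is the weighted median (not the mean). Total weight W = 922; half-weight = 461.
Sort by position and accumulate weight:
  mile 0 (Denby, w=2) → cum 2
  mile 1 (Elwood, w=300) → cum 302
  mile 2 (Fenton, w=275) → cum 577  ≥ 461 → median here
  mile 5 (Ashton, w=200) → cum 777
  mile 16 (Brookfield, w=70) → cum 847
  mile 20 (Calder, w=75) → cum 922
Optimal location: mile 2.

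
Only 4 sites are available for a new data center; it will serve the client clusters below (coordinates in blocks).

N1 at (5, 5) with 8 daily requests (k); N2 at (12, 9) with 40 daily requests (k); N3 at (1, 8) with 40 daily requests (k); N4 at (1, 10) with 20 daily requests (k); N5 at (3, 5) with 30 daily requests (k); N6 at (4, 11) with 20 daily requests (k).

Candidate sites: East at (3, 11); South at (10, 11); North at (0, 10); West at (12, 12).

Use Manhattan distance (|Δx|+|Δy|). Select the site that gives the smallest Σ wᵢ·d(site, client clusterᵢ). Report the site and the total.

East, total 964 blocks

Total weighted distance at each candidate:
  East (3, 11): total = 964
  South (10, 11): total = 1438
  North (0, 10): total = 1080
  West (12, 12): total = 1752
Minimum is at East with total 964 blocks.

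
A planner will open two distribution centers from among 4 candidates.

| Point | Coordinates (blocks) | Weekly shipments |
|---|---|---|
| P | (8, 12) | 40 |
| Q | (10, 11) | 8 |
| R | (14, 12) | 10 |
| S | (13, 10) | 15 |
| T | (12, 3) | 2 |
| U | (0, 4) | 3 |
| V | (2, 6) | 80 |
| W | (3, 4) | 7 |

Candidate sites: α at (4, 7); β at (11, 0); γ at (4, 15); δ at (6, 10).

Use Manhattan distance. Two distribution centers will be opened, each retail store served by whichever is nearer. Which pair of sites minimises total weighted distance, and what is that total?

{α, δ}, total 718

Evaluate every pair (each demand assigned to the nearer of the two):
  {α, δ}: total = 718
  {α, γ}: total = 983
  {α, β}: total = 1067
  {β, δ}: total = 1152
  {γ, δ}: total = 1170
  {β, γ}: total = 1687
Best pair: {α, δ} with total 718.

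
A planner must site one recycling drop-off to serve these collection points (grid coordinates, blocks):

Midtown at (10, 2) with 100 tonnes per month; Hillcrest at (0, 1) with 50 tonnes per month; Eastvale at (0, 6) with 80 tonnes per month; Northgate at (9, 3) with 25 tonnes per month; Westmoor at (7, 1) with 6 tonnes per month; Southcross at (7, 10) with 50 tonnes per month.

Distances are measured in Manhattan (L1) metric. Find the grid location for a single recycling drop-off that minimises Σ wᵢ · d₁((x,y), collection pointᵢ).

(7, 2)

Manhattan distance separates: Σwᵢ(|x−xᵢ|+|y−yᵢ|) = Σwᵢ|x−xᵢ| + Σwᵢ|y−yᵢ|, so x and y are optimised independently as 1-D weighted medians.
Total weight W = 311; half = 155.5.
x-coordinate, sorted with cumulative weight:
  x=0 (Hillcrest, w=50) cum 50
  x=0 (Eastvale, w=80) cum 130
  x=7 (Westmoor, w=6) cum 136
  x=7 (Southcross, w=50) cum 186  ← median
  x=9 (Northgate, w=25) cum 211
  x=10 (Midtown, w=100) cum 311
⇒ x* = 7
y-coordinate, sorted with cumulative weight:
  y=1 (Hillcrest, w=50) cum 50
  y=1 (Westmoor, w=6) cum 56
  y=2 (Midtown, w=100) cum 156  ← median
  y=3 (Northgate, w=25) cum 181
  y=6 (Eastvale, w=80) cum 261
  y=10 (Southcross, w=50) cum 311
⇒ y* = 2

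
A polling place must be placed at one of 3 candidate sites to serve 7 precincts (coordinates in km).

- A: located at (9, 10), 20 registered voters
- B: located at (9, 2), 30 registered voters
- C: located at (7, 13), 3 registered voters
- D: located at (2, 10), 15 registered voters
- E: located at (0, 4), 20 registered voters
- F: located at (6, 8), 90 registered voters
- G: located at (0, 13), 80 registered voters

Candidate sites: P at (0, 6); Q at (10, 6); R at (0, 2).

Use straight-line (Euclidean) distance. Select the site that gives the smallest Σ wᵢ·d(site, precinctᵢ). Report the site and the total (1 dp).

Total weighted distance at each candidate:
  P (0, 6): total = 1758.4
  Q (10, 6): total = 1946.1
  R (0, 2): total = 2357.3
Minimum is at P with total 1758.4 km.

P, total 1758.4 km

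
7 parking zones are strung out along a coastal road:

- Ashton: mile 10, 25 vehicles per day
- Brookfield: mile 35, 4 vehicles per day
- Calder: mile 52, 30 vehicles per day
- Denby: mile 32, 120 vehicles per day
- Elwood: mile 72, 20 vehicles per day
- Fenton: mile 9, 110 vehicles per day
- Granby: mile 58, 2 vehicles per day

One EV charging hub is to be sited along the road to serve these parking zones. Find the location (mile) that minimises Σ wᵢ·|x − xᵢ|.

For a sum of weighted absolute distances on a line, the optimum is the weighted median (not the mean). Total weight W = 311; half-weight = 155.5.
Sort by position and accumulate weight:
  mile 9 (Fenton, w=110) → cum 110
  mile 10 (Ashton, w=25) → cum 135
  mile 32 (Denby, w=120) → cum 255  ≥ 155.5 → median here
  mile 35 (Brookfield, w=4) → cum 259
  mile 52 (Calder, w=30) → cum 289
  mile 58 (Granby, w=2) → cum 291
  mile 72 (Elwood, w=20) → cum 311
Optimal location: mile 32.

x = 32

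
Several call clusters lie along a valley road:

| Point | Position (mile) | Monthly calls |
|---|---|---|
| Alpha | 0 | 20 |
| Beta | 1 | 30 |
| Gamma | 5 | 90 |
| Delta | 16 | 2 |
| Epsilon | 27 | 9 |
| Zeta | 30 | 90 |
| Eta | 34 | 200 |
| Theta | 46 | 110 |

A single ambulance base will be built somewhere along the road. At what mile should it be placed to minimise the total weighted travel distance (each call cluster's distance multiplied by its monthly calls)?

x = 34

For a sum of weighted absolute distances on a line, the optimum is the weighted median (not the mean). Total weight W = 551; half-weight = 275.5.
Sort by position and accumulate weight:
  mile 0 (Alpha, w=20) → cum 20
  mile 1 (Beta, w=30) → cum 50
  mile 5 (Gamma, w=90) → cum 140
  mile 16 (Delta, w=2) → cum 142
  mile 27 (Epsilon, w=9) → cum 151
  mile 30 (Zeta, w=90) → cum 241
  mile 34 (Eta, w=200) → cum 441  ≥ 275.5 → median here
  mile 46 (Theta, w=110) → cum 551
Optimal location: mile 34.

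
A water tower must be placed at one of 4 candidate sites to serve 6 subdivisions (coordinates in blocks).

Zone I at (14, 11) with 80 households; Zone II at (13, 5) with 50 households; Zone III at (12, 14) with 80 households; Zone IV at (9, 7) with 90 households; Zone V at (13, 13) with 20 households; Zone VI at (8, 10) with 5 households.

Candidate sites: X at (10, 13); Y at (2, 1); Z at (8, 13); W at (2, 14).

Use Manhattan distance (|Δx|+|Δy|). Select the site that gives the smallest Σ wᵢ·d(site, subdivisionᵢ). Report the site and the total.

X, total 1985 blocks

Total weighted distance at each candidate:
  X (10, 13): total = 1985
  Y (2, 1): total = 6055
  Z (8, 13): total = 2435
  W (2, 14): total = 4550
Minimum is at X with total 1985 blocks.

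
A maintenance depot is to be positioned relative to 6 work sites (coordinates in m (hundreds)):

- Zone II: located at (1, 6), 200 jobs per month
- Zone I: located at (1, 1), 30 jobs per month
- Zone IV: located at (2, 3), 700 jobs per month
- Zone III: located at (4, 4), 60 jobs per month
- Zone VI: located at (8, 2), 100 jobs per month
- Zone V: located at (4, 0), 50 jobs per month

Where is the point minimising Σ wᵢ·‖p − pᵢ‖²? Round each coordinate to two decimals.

(2.52, 3.31)

The minimiser of Σwᵢ‖p−pᵢ‖² is the weighted centroid p* = (Σwᵢpᵢ)/(Σwᵢ).
Σwᵢ = 1140.
Σwᵢxᵢ = 200·1 + 30·1 + 700·2 + 60·4 + 100·8 + 50·4 = 2870.
Σwᵢyᵢ = 200·6 + 30·1 + 700·3 + 60·4 + 100·2 + 50·0 = 3770.
x* = 2870/1140 = 2.52, y* = 3770/1140 = 3.31.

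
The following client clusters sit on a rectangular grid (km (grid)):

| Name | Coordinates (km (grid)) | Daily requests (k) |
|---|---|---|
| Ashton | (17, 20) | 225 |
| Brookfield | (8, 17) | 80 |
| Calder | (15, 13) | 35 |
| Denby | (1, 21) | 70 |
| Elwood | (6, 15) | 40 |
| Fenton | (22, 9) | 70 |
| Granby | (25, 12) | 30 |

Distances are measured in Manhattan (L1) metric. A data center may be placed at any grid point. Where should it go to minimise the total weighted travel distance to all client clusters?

(17, 20)

Manhattan distance separates: Σwᵢ(|x−xᵢ|+|y−yᵢ|) = Σwᵢ|x−xᵢ| + Σwᵢ|y−yᵢ|, so x and y are optimised independently as 1-D weighted medians.
Total weight W = 550; half = 275.
x-coordinate, sorted with cumulative weight:
  x=1 (Denby, w=70) cum 70
  x=6 (Elwood, w=40) cum 110
  x=8 (Brookfield, w=80) cum 190
  x=15 (Calder, w=35) cum 225
  x=17 (Ashton, w=225) cum 450  ← median
  x=22 (Fenton, w=70) cum 520
  x=25 (Granby, w=30) cum 550
⇒ x* = 17
y-coordinate, sorted with cumulative weight:
  y=9 (Fenton, w=70) cum 70
  y=12 (Granby, w=30) cum 100
  y=13 (Calder, w=35) cum 135
  y=15 (Elwood, w=40) cum 175
  y=17 (Brookfield, w=80) cum 255
  y=20 (Ashton, w=225) cum 480  ← median
  y=21 (Denby, w=70) cum 550
⇒ y* = 20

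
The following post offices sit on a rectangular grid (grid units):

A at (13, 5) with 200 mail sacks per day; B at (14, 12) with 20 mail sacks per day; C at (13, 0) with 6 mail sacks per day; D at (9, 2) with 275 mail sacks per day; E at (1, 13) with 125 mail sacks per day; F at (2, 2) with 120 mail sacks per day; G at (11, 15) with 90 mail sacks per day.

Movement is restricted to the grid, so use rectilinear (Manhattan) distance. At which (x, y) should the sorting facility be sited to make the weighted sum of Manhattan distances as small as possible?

(9, 5)

Manhattan distance separates: Σwᵢ(|x−xᵢ|+|y−yᵢ|) = Σwᵢ|x−xᵢ| + Σwᵢ|y−yᵢ|, so x and y are optimised independently as 1-D weighted medians.
Total weight W = 836; half = 418.
x-coordinate, sorted with cumulative weight:
  x=1 (E, w=125) cum 125
  x=2 (F, w=120) cum 245
  x=9 (D, w=275) cum 520  ← median
  x=11 (G, w=90) cum 610
  x=13 (A, w=200) cum 810
  x=13 (C, w=6) cum 816
  x=14 (B, w=20) cum 836
⇒ x* = 9
y-coordinate, sorted with cumulative weight:
  y=0 (C, w=6) cum 6
  y=2 (D, w=275) cum 281
  y=2 (F, w=120) cum 401
  y=5 (A, w=200) cum 601  ← median
  y=12 (B, w=20) cum 621
  y=13 (E, w=125) cum 746
  y=15 (G, w=90) cum 836
⇒ y* = 5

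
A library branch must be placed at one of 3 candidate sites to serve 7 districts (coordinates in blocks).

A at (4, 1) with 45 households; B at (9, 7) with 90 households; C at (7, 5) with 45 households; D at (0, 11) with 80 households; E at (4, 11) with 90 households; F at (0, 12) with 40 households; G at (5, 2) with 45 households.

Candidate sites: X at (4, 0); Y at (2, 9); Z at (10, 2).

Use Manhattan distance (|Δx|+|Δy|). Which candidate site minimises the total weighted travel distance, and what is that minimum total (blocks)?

Y, total 2995 blocks

Total weighted distance at each candidate:
  X (4, 0): total = 4450
  Y (2, 9): total = 2995
  Z (10, 2): total = 5020
Minimum is at Y with total 2995 blocks.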